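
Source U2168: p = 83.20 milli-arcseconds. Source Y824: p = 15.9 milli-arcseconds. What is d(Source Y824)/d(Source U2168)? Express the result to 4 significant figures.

Since d = 1/p, d_B/d_A = p_A/p_B.
= 83.20 / 15.9 = 5.2327.

5.233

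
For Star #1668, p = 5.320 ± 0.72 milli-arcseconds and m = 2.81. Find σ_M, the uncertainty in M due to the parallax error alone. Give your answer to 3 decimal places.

σ_M = 0.294 mag

M = m − 5 log₁₀ d + 5 = m + 5 log₁₀ p + 5, so ∂M/∂p = 5/(p ln 10).
σ_M = (5/ln 10) · (σ_p/p) = 2.1715 × 0.72/5.320 = 2.1715 × 0.13534 = 0.29389.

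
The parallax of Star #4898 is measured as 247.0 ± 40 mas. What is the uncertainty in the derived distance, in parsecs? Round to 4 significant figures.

0.6556 pc

d = 1/p, so σ_d = σ_p / p².
σ_d = 0.0400 / (0.2470)² = 0.0400 / 0.061009 = 0.65564 pc.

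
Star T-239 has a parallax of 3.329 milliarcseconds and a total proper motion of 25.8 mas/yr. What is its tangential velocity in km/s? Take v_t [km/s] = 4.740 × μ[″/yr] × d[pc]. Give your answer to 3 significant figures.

36.7 km/s

d = 1/p = 1/0.003329″ = 300.39 pc.
μ = 25.8 mas/yr = 0.0258 ″/yr.
v_t = 4.74 × μ × d = 4.74 × 0.0258 × 300.39 = 36.735 km/s.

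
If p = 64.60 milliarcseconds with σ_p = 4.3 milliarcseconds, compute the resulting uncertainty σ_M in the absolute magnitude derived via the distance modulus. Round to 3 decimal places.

M = m − 5 log₁₀ d + 5 = m + 5 log₁₀ p + 5, so ∂M/∂p = 5/(p ln 10).
σ_M = (5/ln 10) · (σ_p/p) = 2.1715 × 4.3/64.60 = 2.1715 × 0.066563 = 0.14454.

σ_M = 0.145 mag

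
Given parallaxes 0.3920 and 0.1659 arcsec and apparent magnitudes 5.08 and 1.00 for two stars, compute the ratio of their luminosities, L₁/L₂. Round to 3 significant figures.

d₁ = 1/p₁ = 1/0.3920″ = 2.551 pc; d₂ = 1/p₂ = 1/0.1659″ = 6.0277 pc.
M₁ = m₁ − 5 log₁₀ d₁ + 5 = 5.08 − 2.0336 + 5 = 8.0464.
M₂ = 1.00 − 3.9008 + 5 = 2.0992.
L₁/L₂ = 10^(0.4(M₂ − M₁)) = 10^(0.4 × (-5.9472)) = 10^(-2.37888) = 0.0041795.

L₁/L₂ = 0.00418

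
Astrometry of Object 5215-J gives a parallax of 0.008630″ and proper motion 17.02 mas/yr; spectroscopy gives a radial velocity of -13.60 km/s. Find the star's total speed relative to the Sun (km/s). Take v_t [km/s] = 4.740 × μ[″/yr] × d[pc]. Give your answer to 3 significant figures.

d = 1/p = 1/0.008630″ = 115.87 pc.
μ = 17.02 mas/yr = 0.01702 ″/yr.
v_t = 4.740 μ d = 4.740 × 0.01702 × 115.87 = 9.3478 km/s.
v = √(v_r² + v_t²) = √((-13.60)² + 9.3478²) = √272.341 = 16.503 km/s.

16.5 km/s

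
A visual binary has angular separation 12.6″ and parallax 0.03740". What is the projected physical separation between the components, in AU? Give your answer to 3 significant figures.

d = 1/p = 1/0.03740″ = 26.738 pc.
At distance d (pc), an angle of θ arcsec spans θ·d AU: s = 12.6 × 26.738 = 336.9 AU.

337 AU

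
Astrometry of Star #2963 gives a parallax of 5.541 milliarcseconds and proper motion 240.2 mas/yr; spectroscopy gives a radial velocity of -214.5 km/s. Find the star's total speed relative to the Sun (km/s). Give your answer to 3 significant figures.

297 km/s

d = 1/p = 1/0.005541″ = 180.47 pc.
μ = 240.2 mas/yr = 0.2402 ″/yr.
v_t = 4.740 μ d = 4.740 × 0.2402 × 180.47 = 205.47 km/s.
v = √(v_r² + v_t²) = √((-214.5)² + 205.47²) = √88228.2 = 297.03 km/s.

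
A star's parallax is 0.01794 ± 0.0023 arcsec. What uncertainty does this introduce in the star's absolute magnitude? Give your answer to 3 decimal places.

M = m − 5 log₁₀ d + 5 = m + 5 log₁₀ p + 5, so ∂M/∂p = 5/(p ln 10).
σ_M = (5/ln 10) · (σ_p/p) = 2.1715 × 0.0023/0.01794 = 2.1715 × 0.12821 = 0.27841.

σ_M = 0.278 mag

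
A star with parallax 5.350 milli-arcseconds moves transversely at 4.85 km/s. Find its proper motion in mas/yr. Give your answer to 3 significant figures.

5.47 mas/yr

d = 1/p = 1/0.005350″ = 186.92 pc.
μ = v_t / (4.74 d) = 4.85 / (4.74 × 186.92) = 4.85 / 886 = 0.005474 ″/yr = 5.474 mas/yr.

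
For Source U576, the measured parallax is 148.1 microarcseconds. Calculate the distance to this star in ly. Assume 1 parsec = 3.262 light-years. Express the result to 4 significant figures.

22030 ly

p = 148.1 microarcseconds = 0.0001481 arcsec.
d = 1/p = 1/0.0001481 = 6752.2 pc.
In light-years: 6752.2 × 3.262 = 22026 ly.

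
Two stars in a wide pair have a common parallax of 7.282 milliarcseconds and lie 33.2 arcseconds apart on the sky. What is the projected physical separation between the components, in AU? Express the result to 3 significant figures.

4560 AU

d = 1/p = 1/0.007282″ = 137.32 pc.
At distance d (pc), an angle of θ arcsec spans θ·d AU: s = 33.2 × 137.32 = 4559 AU.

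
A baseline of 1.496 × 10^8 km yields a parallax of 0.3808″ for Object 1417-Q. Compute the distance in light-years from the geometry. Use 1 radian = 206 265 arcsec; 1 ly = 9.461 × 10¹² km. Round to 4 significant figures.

θ = 0.3808″ = 0.3808/206265 = 1.8462 × 10^-6 rad.
d = B/θ = (1.496 × 10^8) / (1.8462 × 10^-6) = 8.1031 × 10^13 km = (8.1031 × 10^13) / (9.461 × 10^12) ly = 8.5647 ly.

8.565 ly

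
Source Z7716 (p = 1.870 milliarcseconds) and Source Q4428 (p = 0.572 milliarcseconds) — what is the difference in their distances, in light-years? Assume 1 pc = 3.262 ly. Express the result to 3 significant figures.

d_A = 1/0.001870″ = 534.76 pc; d_B = 1/0.0005720″ = 1748.3 pc.
|d_B − d_A| = |1748.3 − 534.76| = 1213.5 pc = 1213.5 × 3.262 ly = 3958.4 ly.

3960 ly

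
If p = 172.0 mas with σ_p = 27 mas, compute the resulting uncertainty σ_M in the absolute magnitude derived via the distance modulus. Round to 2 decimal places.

σ_M = 0.34 mag

M = m − 5 log₁₀ d + 5 = m + 5 log₁₀ p + 5, so ∂M/∂p = 5/(p ln 10).
σ_M = (5/ln 10) · (σ_p/p) = 2.1715 × 27/172.0 = 2.1715 × 0.15698 = 0.34088.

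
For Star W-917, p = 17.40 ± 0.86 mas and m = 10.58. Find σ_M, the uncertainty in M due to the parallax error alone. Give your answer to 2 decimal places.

σ_M = 0.11 mag

M = m − 5 log₁₀ d + 5 = m + 5 log₁₀ p + 5, so ∂M/∂p = 5/(p ln 10).
σ_M = (5/ln 10) · (σ_p/p) = 2.1715 × 0.86/17.40 = 2.1715 × 0.049425 = 0.10733.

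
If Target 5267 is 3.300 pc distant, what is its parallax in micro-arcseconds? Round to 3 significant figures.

303000 μas

p = 1/d = 1/3.3 = 0.30303 arcsec.
= 0.30303 × 10⁶ = 3.0303 × 10^5 μas.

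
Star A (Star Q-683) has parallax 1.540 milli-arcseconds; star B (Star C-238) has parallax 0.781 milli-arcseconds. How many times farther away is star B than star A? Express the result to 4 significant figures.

1.972

Since d = 1/p, d_B/d_A = p_A/p_B.
= 1.540 / 0.781 = 1.9718.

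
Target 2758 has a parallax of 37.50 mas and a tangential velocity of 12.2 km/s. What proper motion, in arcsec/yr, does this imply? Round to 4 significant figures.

d = 1/p = 1/0.03750″ = 26.667 pc.
μ = v_t / (4.74 d) = 12.2 / (4.74 × 26.667) = 12.2 / 126.4 = 0.096519 ″/yr.

0.09652 arcsec/yr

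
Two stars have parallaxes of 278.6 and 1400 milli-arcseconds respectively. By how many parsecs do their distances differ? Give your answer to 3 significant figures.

2.88 pc

d_A = 1/0.2786″ = 3.5894 pc; d_B = 1/1.400″ = 0.71429 pc.
|d_B − d_A| = |0.71429 − 3.5894| = 2.8751 pc.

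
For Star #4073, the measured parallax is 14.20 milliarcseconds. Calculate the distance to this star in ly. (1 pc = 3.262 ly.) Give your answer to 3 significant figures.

230 ly

p = 14.20 milliarcseconds = 0.01420 arcsec.
d = 1/p = 1/0.01420 = 70.423 pc.
In light-years: 70.423 × 3.262 = 229.72 ly.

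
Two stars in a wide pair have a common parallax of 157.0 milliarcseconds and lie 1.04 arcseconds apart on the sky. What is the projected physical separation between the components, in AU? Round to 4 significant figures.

6.624 AU

d = 1/p = 1/0.1570″ = 6.3694 pc.
At distance d (pc), an angle of θ arcsec spans θ·d AU: s = 1.04 × 6.3694 = 6.6242 AU.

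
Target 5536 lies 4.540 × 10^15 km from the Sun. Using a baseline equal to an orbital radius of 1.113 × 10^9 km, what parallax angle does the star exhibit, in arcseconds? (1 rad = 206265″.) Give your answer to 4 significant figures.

0.05057 arcsec

θ ≈ B/d = (1.113 × 10^9) / (4.540 × 10^15) = 2.4515 × 10^-7 rad.
In arcseconds: 2.4515 × 10^-7 × 206265 = 0.050566″.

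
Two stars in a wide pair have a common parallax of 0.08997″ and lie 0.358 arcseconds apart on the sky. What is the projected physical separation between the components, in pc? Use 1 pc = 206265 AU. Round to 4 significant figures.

1.929 × 10^-5 pc

d = 1/p = 1/0.08997″ = 11.115 pc.
At distance d (pc), an angle of θ arcsec spans θ·d AU: s = 0.358 × 11.115 = 3.9792 AU.
= 3.9792 / 206265 = 1.9292 × 10^-5 pc.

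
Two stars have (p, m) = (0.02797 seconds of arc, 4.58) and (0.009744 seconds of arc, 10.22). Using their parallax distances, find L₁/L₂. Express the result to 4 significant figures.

L₁/L₂ = 21.88

d₁ = 1/p₁ = 1/0.02797″ = 35.753 pc; d₂ = 1/p₂ = 1/0.009744″ = 102.63 pc.
M₁ = m₁ − 5 log₁₀ d₁ + 5 = 4.58 − 7.7666 + 5 = 1.8134.
M₂ = 10.22 − 10.0564 + 5 = 5.1636.
L₁/L₂ = 10^(0.4(M₂ − M₁)) = 10^(0.4 × 3.3502) = 10^1.34008 = 21.882.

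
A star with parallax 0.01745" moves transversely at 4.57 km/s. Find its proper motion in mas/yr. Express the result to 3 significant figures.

16.8 mas/yr

d = 1/p = 1/0.01745″ = 57.307 pc.
μ = v_t / (4.74 d) = 4.57 / (4.74 × 57.307) = 4.57 / 271.64 = 0.016824 ″/yr = 16.824 mas/yr.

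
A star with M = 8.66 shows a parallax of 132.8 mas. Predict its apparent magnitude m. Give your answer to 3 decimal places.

d = 1/p = 1/0.1328″ = 7.5301 pc.
m − M = 5 log₁₀ d − 5 = 5 log₁₀(7.5301) − 5 = 4.3840 − 5 = -0.6160.
m = M + (m − M) = 8.66 + (-0.6160) = 8.044.

m = 8.044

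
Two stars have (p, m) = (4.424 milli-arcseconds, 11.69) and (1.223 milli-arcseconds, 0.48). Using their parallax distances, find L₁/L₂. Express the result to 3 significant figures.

d₁ = 1/p₁ = 1/0.004424″ = 226.04 pc; d₂ = 1/p₂ = 1/0.001223″ = 817.66 pc.
M₁ = m₁ − 5 log₁₀ d₁ + 5 = 11.69 − 11.7709 + 5 = 4.9191.
M₂ = 0.48 − 14.5629 + 5 = -9.0829.
L₁/L₂ = 10^(0.4(M₂ − M₁)) = 10^(0.4 × (-14.0020)) = 10^(-5.60080) = 0.0000025073.

L₁/L₂ = 2.51 × 10^-6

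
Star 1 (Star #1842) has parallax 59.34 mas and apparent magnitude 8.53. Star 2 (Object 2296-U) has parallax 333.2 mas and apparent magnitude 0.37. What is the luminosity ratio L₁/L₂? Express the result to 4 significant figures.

L₁/L₂ = 0.01717

d₁ = 1/p₁ = 1/0.05934″ = 16.852 pc; d₂ = 1/p₂ = 1/0.3332″ = 3.0012 pc.
M₁ = m₁ − 5 log₁₀ d₁ + 5 = 8.53 − 6.1333 + 5 = 7.3967.
M₂ = 0.37 − 2.3865 + 5 = 2.9835.
L₁/L₂ = 10^(0.4(M₂ − M₁)) = 10^(0.4 × (-4.4132)) = 10^(-1.76528) = 0.017168.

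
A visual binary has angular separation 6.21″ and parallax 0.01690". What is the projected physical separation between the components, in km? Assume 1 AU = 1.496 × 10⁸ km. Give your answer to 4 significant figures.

5.497 × 10^10 km

d = 1/p = 1/0.01690″ = 59.172 pc.
At distance d (pc), an angle of θ arcsec spans θ·d AU: s = 6.21 × 59.172 = 367.46 AU.
= 367.46 × 1.496 × 10⁸ km = 5.4972 × 10^10 km.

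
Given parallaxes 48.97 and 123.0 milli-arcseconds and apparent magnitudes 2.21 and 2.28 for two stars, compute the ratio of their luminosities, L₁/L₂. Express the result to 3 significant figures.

d₁ = 1/p₁ = 1/0.04897″ = 20.421 pc; d₂ = 1/p₂ = 1/0.1230″ = 8.1301 pc.
M₁ = m₁ − 5 log₁₀ d₁ + 5 = 2.21 − 6.5504 + 5 = 0.6596.
M₂ = 2.28 − 4.5505 + 5 = 2.7295.
L₁/L₂ = 10^(0.4(M₂ − M₁)) = 10^(0.4 × 2.0699) = 10^0.82796 = 6.7291.

L₁/L₂ = 6.73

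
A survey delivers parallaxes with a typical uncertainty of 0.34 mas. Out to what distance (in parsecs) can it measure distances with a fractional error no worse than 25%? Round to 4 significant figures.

σ_d/d = σ_p/p, so the condition is σ_p/p ≤ 0.25, i.e. p ≥ σ_p/0.25.
p_min = 0.34/0.25 = 1.36 mas = 0.00136 arcsec.
d_max = 1/p_min = 1/0.00136 = 735.29 pc.

735.3 pc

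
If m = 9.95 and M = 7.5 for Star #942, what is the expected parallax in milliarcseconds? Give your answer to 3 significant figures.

m − M = 9.95 − 7.5 = 2.45.
d = 10^((m−M)/5 + 1) = 10^1.490 = 30.903 pc.
p = 1/d = 1/30.903 = 0.032359 arcsec = 32.359 mas.

32.4 mas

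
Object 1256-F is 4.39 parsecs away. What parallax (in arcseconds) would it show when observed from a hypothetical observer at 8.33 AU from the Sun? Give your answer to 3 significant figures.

p (arcsec) = B (AU) / d (pc).
p = 8.33 / 4.39 = 1.8975 arcsec.

1.90 arcsec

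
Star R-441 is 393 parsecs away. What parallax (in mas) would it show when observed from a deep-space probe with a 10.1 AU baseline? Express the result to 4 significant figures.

25.70 mas

p (arcsec) = B (AU) / d (pc).
p = 10.1 / 393 = 0.0257 arcsec = 25.7 mas.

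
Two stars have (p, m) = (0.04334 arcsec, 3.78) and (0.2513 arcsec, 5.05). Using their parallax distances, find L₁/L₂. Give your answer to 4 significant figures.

d₁ = 1/p₁ = 1/0.04334″ = 23.073 pc; d₂ = 1/p₂ = 1/0.2513″ = 3.9793 pc.
M₁ = m₁ − 5 log₁₀ d₁ + 5 = 3.78 − 6.8155 + 5 = 1.9645.
M₂ = 5.05 − 2.9990 + 5 = 7.0510.
L₁/L₂ = 10^(0.4(M₂ − M₁)) = 10^(0.4 × 5.0865) = 10^2.03460 = 108.29.

L₁/L₂ = 108.3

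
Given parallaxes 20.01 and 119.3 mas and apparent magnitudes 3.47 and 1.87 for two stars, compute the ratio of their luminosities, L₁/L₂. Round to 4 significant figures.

L₁/L₂ = 8.143

d₁ = 1/p₁ = 1/0.02001″ = 49.975 pc; d₂ = 1/p₂ = 1/0.1193″ = 8.3822 pc.
M₁ = m₁ − 5 log₁₀ d₁ + 5 = 3.47 − 8.4938 + 5 = -0.0238.
M₂ = 1.87 − 4.6168 + 5 = 2.2532.
L₁/L₂ = 10^(0.4(M₂ − M₁)) = 10^(0.4 × 2.2770) = 10^0.91080 = 8.1433.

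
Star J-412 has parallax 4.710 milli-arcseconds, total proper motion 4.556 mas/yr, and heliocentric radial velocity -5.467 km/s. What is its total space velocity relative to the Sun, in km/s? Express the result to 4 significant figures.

7.135 km/s

d = 1/p = 1/0.004710″ = 212.31 pc.
μ = 4.556 mas/yr = 0.004556 ″/yr.
v_t = 4.740 μ d = 4.740 × 0.004556 × 212.31 = 4.5849 km/s.
v = √(v_r² + v_t²) = √((-5.467)² + 4.5849²) = √50.9094 = 7.1351 km/s.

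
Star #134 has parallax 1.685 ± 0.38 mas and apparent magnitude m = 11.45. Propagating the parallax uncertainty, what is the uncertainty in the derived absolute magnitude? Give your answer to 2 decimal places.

σ_M = 0.49 mag

M = m − 5 log₁₀ d + 5 = m + 5 log₁₀ p + 5, so ∂M/∂p = 5/(p ln 10).
σ_M = (5/ln 10) · (σ_p/p) = 2.1715 × 0.38/1.685 = 2.1715 × 0.22552 = 0.48972.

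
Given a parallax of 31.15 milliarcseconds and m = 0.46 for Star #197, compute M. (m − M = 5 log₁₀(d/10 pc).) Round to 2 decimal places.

M = -2.07

d = 1/p = 1/0.03115″ = 32.103 pc.
m − M = 5 log₁₀(32.103) − 5 = 7.5327 − 5 = 2.5327.
M = m − (m − M) = 0.46 − 2.5327 = -2.07.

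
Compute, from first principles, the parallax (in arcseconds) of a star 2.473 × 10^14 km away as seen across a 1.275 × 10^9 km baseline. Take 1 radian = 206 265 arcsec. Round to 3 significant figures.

1.06 arcsec

θ ≈ B/d = (1.275 × 10^9) / (2.473 × 10^14) = 5.1557 × 10^-6 rad.
In arcseconds: 5.1557 × 10^-6 × 206265 = 1.0634″.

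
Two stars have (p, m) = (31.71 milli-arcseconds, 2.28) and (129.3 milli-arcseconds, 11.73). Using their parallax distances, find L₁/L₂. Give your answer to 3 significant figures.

L₁/L₂ = 100000

d₁ = 1/p₁ = 1/0.03171″ = 31.536 pc; d₂ = 1/p₂ = 1/0.1293″ = 7.734 pc.
M₁ = m₁ − 5 log₁₀ d₁ + 5 = 2.28 − 7.4940 + 5 = -0.2140.
M₂ = 11.73 − 4.4420 + 5 = 12.2880.
L₁/L₂ = 10^(0.4(M₂ − M₁)) = 10^(0.4 × 12.5020) = 10^5.00080 = 1.0018 × 10^5.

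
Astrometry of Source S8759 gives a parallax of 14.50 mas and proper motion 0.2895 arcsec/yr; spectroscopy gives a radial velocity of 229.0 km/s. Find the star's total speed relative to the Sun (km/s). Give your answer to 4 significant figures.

d = 1/p = 1/0.01450″ = 68.966 pc.
v_t = 4.740 μ d = 4.740 × 0.2895 × 68.966 = 94.637 km/s.
v = √(v_r² + v_t²) = √(229.0² + 94.637²) = √61397.2 = 247.78 km/s.

247.8 km/s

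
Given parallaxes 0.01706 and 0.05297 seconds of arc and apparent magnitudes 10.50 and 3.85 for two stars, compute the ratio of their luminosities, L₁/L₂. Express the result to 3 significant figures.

d₁ = 1/p₁ = 1/0.01706″ = 58.617 pc; d₂ = 1/p₂ = 1/0.05297″ = 18.879 pc.
M₁ = m₁ − 5 log₁₀ d₁ + 5 = 10.50 − 8.8401 + 5 = 6.6599.
M₂ = 3.85 − 6.3799 + 5 = 2.4701.
L₁/L₂ = 10^(0.4(M₂ − M₁)) = 10^(0.4 × (-4.1898)) = 10^(-1.67592) = 0.02109.

L₁/L₂ = 0.0211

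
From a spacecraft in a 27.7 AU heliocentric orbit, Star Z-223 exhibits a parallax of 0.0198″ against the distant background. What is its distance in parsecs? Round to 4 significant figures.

With baseline B (in AU) and parallax p (in arcsec), d = B/p parsecs.
d = 27.7 / 0.0198 = 1399 pc.

1399 pc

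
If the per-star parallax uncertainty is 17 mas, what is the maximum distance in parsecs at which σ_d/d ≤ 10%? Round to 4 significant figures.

σ_d/d = σ_p/p, so the condition is σ_p/p ≤ 0.10, i.e. p ≥ σ_p/0.10.
p_min = 17/0.10 = 170 mas = 0.17 arcsec.
d_max = 1/p_min = 1/0.17 = 5.8824 pc.

5.882 pc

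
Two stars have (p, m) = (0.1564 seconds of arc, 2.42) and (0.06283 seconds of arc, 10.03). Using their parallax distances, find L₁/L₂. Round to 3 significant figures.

L₁/L₂ = 179

d₁ = 1/p₁ = 1/0.1564″ = 6.3939 pc; d₂ = 1/p₂ = 1/0.06283″ = 15.916 pc.
M₁ = m₁ − 5 log₁₀ d₁ + 5 = 2.42 − 4.0288 + 5 = 3.3912.
M₂ = 10.03 − 6.0092 + 5 = 9.0208.
L₁/L₂ = 10^(0.4(M₂ − M₁)) = 10^(0.4 × 5.6296) = 10^2.25184 = 178.58.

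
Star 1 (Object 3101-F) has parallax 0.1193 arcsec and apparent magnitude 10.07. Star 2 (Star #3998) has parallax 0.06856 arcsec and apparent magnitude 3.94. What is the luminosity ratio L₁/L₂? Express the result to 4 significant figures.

L₁/L₂ = 0.001166

d₁ = 1/p₁ = 1/0.1193″ = 8.3822 pc; d₂ = 1/p₂ = 1/0.06856″ = 14.586 pc.
M₁ = m₁ − 5 log₁₀ d₁ + 5 = 10.07 − 4.6168 + 5 = 10.4532.
M₂ = 3.94 − 5.8197 + 5 = 3.1203.
L₁/L₂ = 10^(0.4(M₂ − M₁)) = 10^(0.4 × (-7.3329)) = 10^(-2.93316) = 0.0011664.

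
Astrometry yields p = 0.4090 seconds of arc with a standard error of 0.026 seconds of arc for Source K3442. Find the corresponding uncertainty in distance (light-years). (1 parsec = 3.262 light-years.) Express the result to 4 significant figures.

0.5070 ly

d = 1/p, so σ_d = σ_p / p².
σ_d = 0.0260 / (0.4090)² = 0.0260 / 0.16728 = 0.15543 pc = 0.15543 × 3.262 ly = 0.50701 ly.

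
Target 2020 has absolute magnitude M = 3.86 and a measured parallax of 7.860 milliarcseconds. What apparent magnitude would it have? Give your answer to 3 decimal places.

m = 9.383

d = 1/p = 1/0.007860″ = 127.23 pc.
m − M = 5 log₁₀ d − 5 = 5 log₁₀(127.23) − 5 = 10.5229 − 5 = 5.5229.
m = M + (m − M) = 3.86 + 5.5229 = 9.383.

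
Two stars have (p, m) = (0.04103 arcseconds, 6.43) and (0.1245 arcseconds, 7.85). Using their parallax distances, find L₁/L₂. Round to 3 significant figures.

L₁/L₂ = 34.1

d₁ = 1/p₁ = 1/0.04103″ = 24.372 pc; d₂ = 1/p₂ = 1/0.1245″ = 8.0321 pc.
M₁ = m₁ − 5 log₁₀ d₁ + 5 = 6.43 − 6.9345 + 5 = 4.4955.
M₂ = 7.85 − 4.5241 + 5 = 8.3259.
L₁/L₂ = 10^(0.4(M₂ − M₁)) = 10^(0.4 × 3.8304) = 10^1.53216 = 34.053.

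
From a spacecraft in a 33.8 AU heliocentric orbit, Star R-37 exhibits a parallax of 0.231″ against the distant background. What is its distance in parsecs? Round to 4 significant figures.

146.3 pc

With baseline B (in AU) and parallax p (in arcsec), d = B/p parsecs.
d = 33.8 / 0.231 = 146.32 pc.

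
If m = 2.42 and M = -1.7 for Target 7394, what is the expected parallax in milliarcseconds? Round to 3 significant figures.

m − M = 2.42 − (-1.7) = 4.12.
d = 10^((m−M)/5 + 1) = 10^1.824 = 66.681 pc.
p = 1/d = 1/66.681 = 0.014997 arcsec = 14.997 mas.

15.0 mas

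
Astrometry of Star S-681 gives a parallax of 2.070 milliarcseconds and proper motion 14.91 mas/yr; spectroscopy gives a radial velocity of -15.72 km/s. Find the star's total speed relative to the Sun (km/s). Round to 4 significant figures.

d = 1/p = 1/0.002070″ = 483.09 pc.
μ = 14.91 mas/yr = 0.01491 ″/yr.
v_t = 4.740 μ d = 4.740 × 0.01491 × 483.09 = 34.142 km/s.
v = √(v_r² + v_t²) = √((-15.72)² + 34.142²) = √1412.79 = 37.587 km/s.

37.59 km/s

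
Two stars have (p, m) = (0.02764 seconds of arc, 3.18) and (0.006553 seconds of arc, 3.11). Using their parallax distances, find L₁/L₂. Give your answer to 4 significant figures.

d₁ = 1/p₁ = 1/0.02764″ = 36.179 pc; d₂ = 1/p₂ = 1/0.006553″ = 152.6 pc.
M₁ = m₁ − 5 log₁₀ d₁ + 5 = 3.18 − 7.7923 + 5 = 0.3877.
M₂ = 3.11 − 10.9178 + 5 = -2.8078.
L₁/L₂ = 10^(0.4(M₂ − M₁)) = 10^(0.4 × (-3.1955)) = 10^(-1.27820) = 0.052699.

L₁/L₂ = 0.05270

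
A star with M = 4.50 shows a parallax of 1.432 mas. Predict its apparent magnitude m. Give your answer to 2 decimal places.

d = 1/p = 1/0.001432″ = 698.32 pc.
m − M = 5 log₁₀ d − 5 = 5 log₁₀(698.32) − 5 = 14.2203 − 5 = 9.2203.
m = M + (m − M) = 4.50 + 9.2203 = 13.72.

m = 13.72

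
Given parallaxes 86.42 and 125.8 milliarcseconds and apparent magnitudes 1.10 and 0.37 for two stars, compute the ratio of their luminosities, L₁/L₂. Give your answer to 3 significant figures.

d₁ = 1/p₁ = 1/0.08642″ = 11.571 pc; d₂ = 1/p₂ = 1/0.1258″ = 7.9491 pc.
M₁ = m₁ − 5 log₁₀ d₁ + 5 = 1.10 − 5.3169 + 5 = 0.7831.
M₂ = 0.37 − 4.5016 + 5 = 0.8684.
L₁/L₂ = 10^(0.4(M₂ − M₁)) = 10^(0.4 × 0.0853) = 10^0.03412 = 1.0817.

L₁/L₂ = 1.08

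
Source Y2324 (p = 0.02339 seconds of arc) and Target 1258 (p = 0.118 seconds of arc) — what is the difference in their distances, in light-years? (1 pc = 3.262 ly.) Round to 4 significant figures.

111.8 ly

d_A = 1/0.02339″ = 42.753 pc; d_B = 1/0.1180″ = 8.4746 pc.
|d_B − d_A| = |8.4746 − 42.753| = 34.278 pc = 34.278 × 3.262 ly = 111.81 ly.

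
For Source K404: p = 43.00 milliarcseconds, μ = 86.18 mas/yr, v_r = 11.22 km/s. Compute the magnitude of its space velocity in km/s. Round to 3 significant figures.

14.7 km/s

d = 1/p = 1/0.04300″ = 23.256 pc.
μ = 86.18 mas/yr = 0.08618 ″/yr.
v_t = 4.740 μ d = 4.740 × 0.08618 × 23.256 = 9.4999 km/s.
v = √(v_r² + v_t²) = √(11.22² + 9.4999²) = √216.137 = 14.702 km/s.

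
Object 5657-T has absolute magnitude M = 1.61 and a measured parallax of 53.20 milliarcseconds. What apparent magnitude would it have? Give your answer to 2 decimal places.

d = 1/p = 1/0.05320″ = 18.797 pc.
m − M = 5 log₁₀ d − 5 = 5 log₁₀(18.797) − 5 = 6.3704 − 5 = 1.3704.
m = M + (m − M) = 1.61 + 1.3704 = 2.98.

m = 2.98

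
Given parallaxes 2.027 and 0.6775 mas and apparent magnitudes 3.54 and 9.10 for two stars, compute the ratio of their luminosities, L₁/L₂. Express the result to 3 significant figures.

d₁ = 1/p₁ = 1/0.002027″ = 493.34 pc; d₂ = 1/p₂ = 1/0.0006775″ = 1476 pc.
M₁ = m₁ − 5 log₁₀ d₁ + 5 = 3.54 − 13.4657 + 5 = -4.9257.
M₂ = 9.10 − 15.8454 + 5 = -1.7454.
L₁/L₂ = 10^(0.4(M₂ − M₁)) = 10^(0.4 × 3.1803) = 10^1.27212 = 18.712.

L₁/L₂ = 18.7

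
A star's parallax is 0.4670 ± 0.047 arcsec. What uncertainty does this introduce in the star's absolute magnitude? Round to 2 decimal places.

M = m − 5 log₁₀ d + 5 = m + 5 log₁₀ p + 5, so ∂M/∂p = 5/(p ln 10).
σ_M = (5/ln 10) · (σ_p/p) = 2.1715 × 0.047/0.4670 = 2.1715 × 0.10064 = 0.21854.

σ_M = 0.22 mag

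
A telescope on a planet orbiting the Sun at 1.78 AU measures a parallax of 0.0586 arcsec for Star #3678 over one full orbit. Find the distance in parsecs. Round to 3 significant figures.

30.4 pc

With baseline B (in AU) and parallax p (in arcsec), d = B/p parsecs.
d = 1.78 / 0.0586 = 30.375 pc.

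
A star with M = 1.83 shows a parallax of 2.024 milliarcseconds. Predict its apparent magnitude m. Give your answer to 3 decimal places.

m = 10.299

d = 1/p = 1/0.002024″ = 494.07 pc.
m − M = 5 log₁₀ d − 5 = 5 log₁₀(494.07) − 5 = 13.4689 − 5 = 8.4689.
m = M + (m − M) = 1.83 + 8.4689 = 10.299.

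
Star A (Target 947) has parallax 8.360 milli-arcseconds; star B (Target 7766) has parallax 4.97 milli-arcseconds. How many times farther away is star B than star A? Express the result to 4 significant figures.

1.682

Since d = 1/p, d_B/d_A = p_A/p_B.
= 8.360 / 4.97 = 1.6821.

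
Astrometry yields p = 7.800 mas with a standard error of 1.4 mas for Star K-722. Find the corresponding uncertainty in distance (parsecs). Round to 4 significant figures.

23.01 pc

d = 1/p, so σ_d = σ_p / p².
σ_d = 0.00140 / (0.007800)² = 0.00140 / 0.00006084 = 23.011 pc.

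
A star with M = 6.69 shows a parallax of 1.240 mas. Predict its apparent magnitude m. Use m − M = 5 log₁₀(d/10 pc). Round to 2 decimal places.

d = 1/p = 1/0.001240″ = 806.45 pc.
m − M = 5 log₁₀ d − 5 = 5 log₁₀(806.45) − 5 = 14.5329 − 5 = 9.5329.
m = M + (m − M) = 6.69 + 9.5329 = 16.22.

m = 16.22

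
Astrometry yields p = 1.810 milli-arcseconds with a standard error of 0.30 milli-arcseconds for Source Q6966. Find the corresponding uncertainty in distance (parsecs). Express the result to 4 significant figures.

d = 1/p, so σ_d = σ_p / p².
σ_d = 0.000300 / (0.001810)² = 0.000300 / 0.0000032761 = 91.572 pc.

91.57 pc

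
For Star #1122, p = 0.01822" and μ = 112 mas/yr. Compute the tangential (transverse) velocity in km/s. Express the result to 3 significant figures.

29.1 km/s

d = 1/p = 1/0.01822″ = 54.885 pc.
μ = 112 mas/yr = 0.112 ″/yr.
v_t = 4.74 × μ × d = 4.74 × 0.112 × 54.885 = 29.137 km/s.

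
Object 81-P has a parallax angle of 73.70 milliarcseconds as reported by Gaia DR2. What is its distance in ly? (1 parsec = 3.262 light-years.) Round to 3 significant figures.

p = 73.70 milliarcseconds = 0.07370 arcsec.
d = 1/p = 1/0.07370 = 13.569 pc.
In light-years: 13.569 × 3.262 = 44.262 ly.

44.3 ly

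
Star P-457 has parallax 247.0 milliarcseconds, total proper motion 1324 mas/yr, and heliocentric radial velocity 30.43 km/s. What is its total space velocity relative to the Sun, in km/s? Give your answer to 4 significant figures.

d = 1/p = 1/0.2470″ = 4.0486 pc.
μ = 1324 mas/yr = 1.324 ″/yr.
v_t = 4.740 μ d = 4.740 × 1.324 × 4.0486 = 25.408 km/s.
v = √(v_r² + v_t²) = √(30.43² + 25.408²) = √1571.55 = 39.643 km/s.

39.64 km/s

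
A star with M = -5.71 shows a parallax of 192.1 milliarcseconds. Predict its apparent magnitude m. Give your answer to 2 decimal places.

m = -7.13

d = 1/p = 1/0.1921″ = 5.2056 pc.
m − M = 5 log₁₀ d − 5 = 5 log₁₀(5.2056) − 5 = 3.5824 − 5 = -1.4176.
m = M + (m − M) = -5.71 + (-1.4176) = -7.13.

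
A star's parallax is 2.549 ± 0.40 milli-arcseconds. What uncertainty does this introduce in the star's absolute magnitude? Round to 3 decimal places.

M = m − 5 log₁₀ d + 5 = m + 5 log₁₀ p + 5, so ∂M/∂p = 5/(p ln 10).
σ_M = (5/ln 10) · (σ_p/p) = 2.1715 × 0.40/2.549 = 2.1715 × 0.15692 = 0.34075.

σ_M = 0.341 mag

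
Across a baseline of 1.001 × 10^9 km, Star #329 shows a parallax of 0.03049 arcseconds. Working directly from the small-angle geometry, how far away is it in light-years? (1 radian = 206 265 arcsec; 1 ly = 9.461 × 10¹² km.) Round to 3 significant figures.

716 ly

θ = 0.03049″ = 0.03049/206265 = 1.4782 × 10^-7 rad.
d = B/θ = (1.001 × 10^9) / (1.4782 × 10^-7) = 6.7717 × 10^15 km = (6.7717 × 10^15) / (9.461 × 10^12) ly = 715.75 ly.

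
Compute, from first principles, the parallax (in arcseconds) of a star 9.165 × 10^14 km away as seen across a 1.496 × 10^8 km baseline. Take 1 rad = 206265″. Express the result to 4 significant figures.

θ ≈ B/d = (1.496 × 10^8) / (9.165 × 10^14) = 1.6323 × 10^-7 rad.
In arcseconds: 1.6323 × 10^-7 × 206265 = 0.033669″.

0.03367 arcsec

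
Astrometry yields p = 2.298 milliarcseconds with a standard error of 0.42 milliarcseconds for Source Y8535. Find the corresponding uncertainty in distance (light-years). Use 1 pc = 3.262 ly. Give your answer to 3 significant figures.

d = 1/p, so σ_d = σ_p / p².
σ_d = 0.000420 / (0.002298)² = 0.000420 / 0.0000052808 = 79.533 pc = 79.533 × 3.262 ly = 259.44 ly.

259 ly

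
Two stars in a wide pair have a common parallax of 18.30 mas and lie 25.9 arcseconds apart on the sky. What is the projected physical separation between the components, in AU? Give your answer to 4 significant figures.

d = 1/p = 1/0.01830″ = 54.645 pc.
At distance d (pc), an angle of θ arcsec spans θ·d AU: s = 25.9 × 54.645 = 1415.3 AU.

1415 AU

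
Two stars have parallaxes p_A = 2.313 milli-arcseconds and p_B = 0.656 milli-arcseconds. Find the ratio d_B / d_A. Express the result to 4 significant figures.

Since d = 1/p, d_B/d_A = p_A/p_B.
= 2.313 / 0.656 = 3.5259.

3.526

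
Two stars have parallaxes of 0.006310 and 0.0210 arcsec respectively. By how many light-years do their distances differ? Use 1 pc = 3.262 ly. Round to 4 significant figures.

d_A = 1/0.006310″ = 158.48 pc; d_B = 1/0.02100″ = 47.619 pc.
|d_B − d_A| = |47.619 − 158.48| = 110.86 pc = 110.86 × 3.262 ly = 361.63 ly.

361.6 ly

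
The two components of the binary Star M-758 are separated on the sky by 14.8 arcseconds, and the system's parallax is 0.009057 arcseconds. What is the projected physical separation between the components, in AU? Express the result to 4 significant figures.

d = 1/p = 1/0.009057″ = 110.41 pc.
At distance d (pc), an angle of θ arcsec spans θ·d AU: s = 14.8 × 110.41 = 1634.1 AU.

1634 AU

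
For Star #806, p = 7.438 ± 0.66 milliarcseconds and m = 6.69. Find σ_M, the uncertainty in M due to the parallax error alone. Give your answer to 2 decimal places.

σ_M = 0.19 mag

M = m − 5 log₁₀ d + 5 = m + 5 log₁₀ p + 5, so ∂M/∂p = 5/(p ln 10).
σ_M = (5/ln 10) · (σ_p/p) = 2.1715 × 0.66/7.438 = 2.1715 × 0.088734 = 0.19269.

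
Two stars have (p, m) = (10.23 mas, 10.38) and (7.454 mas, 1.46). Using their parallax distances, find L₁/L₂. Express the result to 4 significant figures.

L₁/L₂ = 0.0001436

d₁ = 1/p₁ = 1/0.01023″ = 97.752 pc; d₂ = 1/p₂ = 1/0.007454″ = 134.16 pc.
M₁ = m₁ − 5 log₁₀ d₁ + 5 = 10.38 − 9.9506 + 5 = 5.4294.
M₂ = 1.46 − 10.6381 + 5 = -4.1781.
L₁/L₂ = 10^(0.4(M₂ − M₁)) = 10^(0.4 × (-9.6075)) = 10^(-3.84300) = 0.00014355.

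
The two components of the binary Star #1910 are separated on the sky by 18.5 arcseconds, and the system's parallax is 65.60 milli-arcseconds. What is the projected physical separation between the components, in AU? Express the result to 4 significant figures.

d = 1/p = 1/0.06560″ = 15.244 pc.
At distance d (pc), an angle of θ arcsec spans θ·d AU: s = 18.5 × 15.244 = 282.01 AU.

282.0 AU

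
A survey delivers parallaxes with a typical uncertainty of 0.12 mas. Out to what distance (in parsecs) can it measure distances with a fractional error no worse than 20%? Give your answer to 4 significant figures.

σ_d/d = σ_p/p, so the condition is σ_p/p ≤ 0.20, i.e. p ≥ σ_p/0.20.
p_min = 0.12/0.20 = 0.6 mas = 0.0006 arcsec.
d_max = 1/p_min = 1/0.0006 = 1666.7 pc.

1667 pc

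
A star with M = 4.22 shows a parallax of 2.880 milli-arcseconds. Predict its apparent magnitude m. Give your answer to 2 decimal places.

d = 1/p = 1/0.002880″ = 347.22 pc.
m − M = 5 log₁₀ d − 5 = 5 log₁₀(347.22) − 5 = 12.7030 − 5 = 7.7030.
m = M + (m − M) = 4.22 + 7.7030 = 11.92.

m = 11.92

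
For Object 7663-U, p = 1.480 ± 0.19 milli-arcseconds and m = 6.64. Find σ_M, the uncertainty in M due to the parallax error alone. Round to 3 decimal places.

σ_M = 0.279 mag

M = m − 5 log₁₀ d + 5 = m + 5 log₁₀ p + 5, so ∂M/∂p = 5/(p ln 10).
σ_M = (5/ln 10) · (σ_p/p) = 2.1715 × 0.19/1.480 = 2.1715 × 0.12838 = 0.27878.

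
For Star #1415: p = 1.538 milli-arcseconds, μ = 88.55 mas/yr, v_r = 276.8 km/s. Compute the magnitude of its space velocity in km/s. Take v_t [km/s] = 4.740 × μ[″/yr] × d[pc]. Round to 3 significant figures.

389 km/s

d = 1/p = 1/0.001538″ = 650.2 pc.
μ = 88.55 mas/yr = 0.08855 ″/yr.
v_t = 4.740 μ d = 4.740 × 0.08855 × 650.2 = 272.91 km/s.
v = √(v_r² + v_t²) = √(276.8² + 272.91²) = √151098 = 388.71 km/s.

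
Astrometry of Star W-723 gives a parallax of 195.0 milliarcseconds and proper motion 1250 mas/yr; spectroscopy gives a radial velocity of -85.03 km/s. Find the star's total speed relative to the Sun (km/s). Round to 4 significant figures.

90.30 km/s

d = 1/p = 1/0.1950″ = 5.1282 pc.
μ = 1250 mas/yr = 1.250 ″/yr.
v_t = 4.740 μ d = 4.740 × 1.250 × 5.1282 = 30.385 km/s.
v = √(v_r² + v_t²) = √((-85.03)² + 30.385²) = √8153.35 = 90.296 km/s.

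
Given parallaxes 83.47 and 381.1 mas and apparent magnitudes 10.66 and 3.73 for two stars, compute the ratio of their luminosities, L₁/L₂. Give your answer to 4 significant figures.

d₁ = 1/p₁ = 1/0.08347″ = 11.98 pc; d₂ = 1/p₂ = 1/0.3811″ = 2.624 pc.
M₁ = m₁ − 5 log₁₀ d₁ + 5 = 10.66 − 5.3923 + 5 = 10.2677.
M₂ = 3.73 − 2.0948 + 5 = 6.6352.
L₁/L₂ = 10^(0.4(M₂ − M₁)) = 10^(0.4 × (-3.6325)) = 10^(-1.45300) = 0.035237.

L₁/L₂ = 0.03524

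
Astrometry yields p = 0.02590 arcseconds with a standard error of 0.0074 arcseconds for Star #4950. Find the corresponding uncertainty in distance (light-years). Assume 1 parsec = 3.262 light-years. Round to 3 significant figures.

36.0 ly

d = 1/p, so σ_d = σ_p / p².
σ_d = 0.00740 / (0.02590)² = 0.00740 / 0.00067081 = 11.031 pc = 11.031 × 3.262 ly = 35.983 ly.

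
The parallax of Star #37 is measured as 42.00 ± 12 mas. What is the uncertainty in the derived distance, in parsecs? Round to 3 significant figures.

d = 1/p, so σ_d = σ_p / p².
σ_d = 0.0120 / (0.04200)² = 0.0120 / 0.001764 = 6.8027 pc.

6.80 pc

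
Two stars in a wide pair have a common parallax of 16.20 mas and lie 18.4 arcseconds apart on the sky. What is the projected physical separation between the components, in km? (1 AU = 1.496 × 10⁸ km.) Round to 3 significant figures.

d = 1/p = 1/0.01620″ = 61.728 pc.
At distance d (pc), an angle of θ arcsec spans θ·d AU: s = 18.4 × 61.728 = 1135.8 AU.
= 1135.8 × 1.496 × 10⁸ km = 1.6992 × 10^11 km.

1.70 × 10^11 km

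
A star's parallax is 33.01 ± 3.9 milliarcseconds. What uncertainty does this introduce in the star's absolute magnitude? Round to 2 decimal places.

σ_M = 0.26 mag

M = m − 5 log₁₀ d + 5 = m + 5 log₁₀ p + 5, so ∂M/∂p = 5/(p ln 10).
σ_M = (5/ln 10) · (σ_p/p) = 2.1715 × 3.9/33.01 = 2.1715 × 0.11815 = 0.25656.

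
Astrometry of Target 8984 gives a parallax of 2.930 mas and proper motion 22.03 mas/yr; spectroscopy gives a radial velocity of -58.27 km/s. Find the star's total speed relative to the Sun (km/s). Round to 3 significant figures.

d = 1/p = 1/0.002930″ = 341.3 pc.
μ = 22.03 mas/yr = 0.02203 ″/yr.
v_t = 4.740 μ d = 4.740 × 0.02203 × 341.3 = 35.639 km/s.
v = √(v_r² + v_t²) = √((-58.27)² + 35.639²) = √4665.53 = 68.305 km/s.

68.3 km/s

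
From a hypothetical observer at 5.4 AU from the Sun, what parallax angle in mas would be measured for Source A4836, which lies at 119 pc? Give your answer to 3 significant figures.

p (arcsec) = B (AU) / d (pc).
p = 5.4 / 119 = 0.045378 arcsec = 45.378 mas.

45.4 mas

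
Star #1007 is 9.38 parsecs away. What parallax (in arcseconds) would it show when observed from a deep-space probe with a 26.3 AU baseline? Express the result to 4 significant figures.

p (arcsec) = B (AU) / d (pc).
p = 26.3 / 9.38 = 2.8038 arcsec.

2.804 arcsec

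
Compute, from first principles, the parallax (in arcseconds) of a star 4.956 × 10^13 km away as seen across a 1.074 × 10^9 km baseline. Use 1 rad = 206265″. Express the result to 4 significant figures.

4.470 arcsec

θ ≈ B/d = (1.074 × 10^9) / (4.956 × 10^13) = 2.1671 × 10^-5 rad.
In arcseconds: 2.1671 × 10^-5 × 206265 = 4.47″.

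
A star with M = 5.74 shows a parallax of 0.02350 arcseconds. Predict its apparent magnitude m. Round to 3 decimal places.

m = 8.885

d = 1/p = 1/0.02350″ = 42.553 pc.
m − M = 5 log₁₀ d − 5 = 5 log₁₀(42.553) − 5 = 8.1447 − 5 = 3.1447.
m = M + (m − M) = 5.74 + 3.1447 = 8.885.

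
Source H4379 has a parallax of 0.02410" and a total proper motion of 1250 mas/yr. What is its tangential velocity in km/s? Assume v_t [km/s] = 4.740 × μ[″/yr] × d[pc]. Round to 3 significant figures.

246 km/s

d = 1/p = 1/0.02410″ = 41.494 pc.
μ = 1250 mas/yr = 1.25 ″/yr.
v_t = 4.74 × μ × d = 4.74 × 1.25 × 41.494 = 245.85 km/s.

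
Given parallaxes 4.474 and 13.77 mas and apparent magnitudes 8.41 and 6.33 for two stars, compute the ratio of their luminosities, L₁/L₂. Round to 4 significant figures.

d₁ = 1/p₁ = 1/0.004474″ = 223.51 pc; d₂ = 1/p₂ = 1/0.01377″ = 72.622 pc.
M₁ = m₁ − 5 log₁₀ d₁ + 5 = 8.41 − 11.7465 + 5 = 1.6635.
M₂ = 6.33 − 9.3053 + 5 = 2.0247.
L₁/L₂ = 10^(0.4(M₂ − M₁)) = 10^(0.4 × 0.3612) = 10^0.14448 = 1.3947.

L₁/L₂ = 1.395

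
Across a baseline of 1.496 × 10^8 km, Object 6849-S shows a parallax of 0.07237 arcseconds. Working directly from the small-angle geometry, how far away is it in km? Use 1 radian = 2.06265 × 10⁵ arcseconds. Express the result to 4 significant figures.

4.264 × 10^14 km

θ = 0.07237″ = 0.07237/206265 = 3.5086 × 10^-7 rad.
d = B/θ = (1.496 × 10^8) / (3.5086 × 10^-7) = 4.2638 × 10^14 km.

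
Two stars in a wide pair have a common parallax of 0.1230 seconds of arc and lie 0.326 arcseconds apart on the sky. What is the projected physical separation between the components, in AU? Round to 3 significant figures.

d = 1/p = 1/0.1230″ = 8.1301 pc.
At distance d (pc), an angle of θ arcsec spans θ·d AU: s = 0.326 × 8.1301 = 2.6504 AU.

2.65 AU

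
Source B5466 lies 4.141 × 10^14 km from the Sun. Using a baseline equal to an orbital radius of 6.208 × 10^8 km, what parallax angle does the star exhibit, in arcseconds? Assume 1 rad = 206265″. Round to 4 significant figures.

θ ≈ B/d = (6.208 × 10^8) / (4.141 × 10^14) = 1.4992 × 10^-6 rad.
In arcseconds: 1.4992 × 10^-6 × 206265 = 0.30923″.

0.3092 arcsec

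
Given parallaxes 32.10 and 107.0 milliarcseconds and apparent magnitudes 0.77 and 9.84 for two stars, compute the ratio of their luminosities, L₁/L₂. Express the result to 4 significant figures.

L₁/L₂ = 47180

d₁ = 1/p₁ = 1/0.03210″ = 31.153 pc; d₂ = 1/p₂ = 1/0.1070″ = 9.3458 pc.
M₁ = m₁ − 5 log₁₀ d₁ + 5 = 0.77 − 7.4675 + 5 = -1.6975.
M₂ = 9.84 − 4.8531 + 5 = 9.9869.
L₁/L₂ = 10^(0.4(M₂ − M₁)) = 10^(0.4 × 11.6844) = 10^4.67376 = 47180.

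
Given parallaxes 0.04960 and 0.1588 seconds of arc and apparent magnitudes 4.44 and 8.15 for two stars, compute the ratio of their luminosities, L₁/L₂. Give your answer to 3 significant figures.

d₁ = 1/p₁ = 1/0.04960″ = 20.161 pc; d₂ = 1/p₂ = 1/0.1588″ = 6.2972 pc.
M₁ = m₁ − 5 log₁₀ d₁ + 5 = 4.44 − 6.5226 + 5 = 2.9174.
M₂ = 8.15 − 3.9957 + 5 = 9.1543.
L₁/L₂ = 10^(0.4(M₂ − M₁)) = 10^(0.4 × 6.2369) = 10^2.49476 = 312.44.

L₁/L₂ = 312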